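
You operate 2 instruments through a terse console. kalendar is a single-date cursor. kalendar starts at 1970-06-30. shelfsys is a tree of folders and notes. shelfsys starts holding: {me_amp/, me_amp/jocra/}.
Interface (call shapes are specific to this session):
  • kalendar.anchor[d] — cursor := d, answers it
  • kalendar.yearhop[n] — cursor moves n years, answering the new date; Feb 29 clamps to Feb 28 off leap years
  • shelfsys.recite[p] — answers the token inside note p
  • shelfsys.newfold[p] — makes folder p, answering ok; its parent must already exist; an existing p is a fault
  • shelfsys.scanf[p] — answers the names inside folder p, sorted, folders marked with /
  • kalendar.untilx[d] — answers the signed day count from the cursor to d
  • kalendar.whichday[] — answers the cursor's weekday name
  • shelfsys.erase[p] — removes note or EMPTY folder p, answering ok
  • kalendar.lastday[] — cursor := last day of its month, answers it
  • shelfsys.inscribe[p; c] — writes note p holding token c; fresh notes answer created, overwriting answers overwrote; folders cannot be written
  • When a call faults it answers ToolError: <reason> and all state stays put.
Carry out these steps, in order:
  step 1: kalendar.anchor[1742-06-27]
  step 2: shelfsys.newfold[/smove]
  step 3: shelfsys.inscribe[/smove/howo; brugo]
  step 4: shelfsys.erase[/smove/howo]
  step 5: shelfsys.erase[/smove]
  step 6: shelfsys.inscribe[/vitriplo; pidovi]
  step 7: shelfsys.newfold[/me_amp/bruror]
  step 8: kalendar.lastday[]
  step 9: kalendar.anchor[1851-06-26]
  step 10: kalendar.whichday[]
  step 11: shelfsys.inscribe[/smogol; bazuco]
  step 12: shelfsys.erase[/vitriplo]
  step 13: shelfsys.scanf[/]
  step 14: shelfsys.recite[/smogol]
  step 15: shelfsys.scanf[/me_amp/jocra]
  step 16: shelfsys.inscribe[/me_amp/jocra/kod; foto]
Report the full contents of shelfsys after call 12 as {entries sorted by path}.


Answer: {me_amp/, me_amp/bruror/, me_amp/jocra/, smogol=bazuco}

Derivation:
I call kalendar.anchor on 1742-06-27, and observe 1742-06-27.
Using shelfsys.newfold on /smove: ok.
I invoke shelfsys.inscribe on /smove/howo, brugo, and get created.
Then shelfsys.erase on /smove/howo, and get ok.
Using shelfsys.erase on /smove, → ok.
I try shelfsys.inscribe on /vitriplo, pidovi, which returns created.
I try shelfsys.newfold on /me_amp/bruror, — result: ok.
Then kalendar.lastday, → 1742-06-30.
Then kalendar.anchor on 1851-06-26, and see 1851-06-26.
I use kalendar.whichday(), which returns Thursday.
Then shelfsys.inscribe on /smogol, bazuco: created.
I use shelfsys.erase on /vitriplo, which returns ok.
I use shelfsys.scanf on /, giving [me_amp/, smogol].
I try shelfsys.recite on /smogol, and see bazuco.
Now I run shelfsys.scanf on /me_amp/jocra, → [].
I use shelfsys.inscribe on /me_amp/jocra/kod, foto, and observe created.


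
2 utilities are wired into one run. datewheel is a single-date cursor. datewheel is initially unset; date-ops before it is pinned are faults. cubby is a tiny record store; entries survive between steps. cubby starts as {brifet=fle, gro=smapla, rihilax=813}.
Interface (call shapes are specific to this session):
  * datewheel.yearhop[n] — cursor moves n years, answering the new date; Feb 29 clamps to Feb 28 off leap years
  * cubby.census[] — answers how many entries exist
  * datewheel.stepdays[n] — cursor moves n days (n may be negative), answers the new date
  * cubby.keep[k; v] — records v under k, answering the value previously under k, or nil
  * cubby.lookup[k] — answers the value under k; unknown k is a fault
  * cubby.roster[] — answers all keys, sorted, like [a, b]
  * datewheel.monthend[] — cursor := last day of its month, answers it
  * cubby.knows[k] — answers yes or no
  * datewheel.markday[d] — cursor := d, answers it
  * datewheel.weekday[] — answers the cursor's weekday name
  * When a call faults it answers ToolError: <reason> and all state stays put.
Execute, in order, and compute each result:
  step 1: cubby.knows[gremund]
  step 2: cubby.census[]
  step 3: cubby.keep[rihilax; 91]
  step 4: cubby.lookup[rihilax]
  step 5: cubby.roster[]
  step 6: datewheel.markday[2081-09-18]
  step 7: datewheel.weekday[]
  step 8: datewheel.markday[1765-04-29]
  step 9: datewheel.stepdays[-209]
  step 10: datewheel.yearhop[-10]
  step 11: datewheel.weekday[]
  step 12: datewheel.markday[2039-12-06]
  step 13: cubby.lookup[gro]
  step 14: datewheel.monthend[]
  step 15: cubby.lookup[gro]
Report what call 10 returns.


Answer: 1754-10-02

Derivation:
>> knows(gremund)
<< no
>> census()
<< 3
>> keep(rihilax, 91)
<< 813
>> lookup(rihilax)
<< 91
>> roster()
<< [brifet, gro, rihilax]
>> markday(2081-09-18)
<< 2081-09-18
>> weekday()
<< Thursday
>> markday(1765-04-29)
<< 1765-04-29
>> stepdays(-209)
<< 1764-10-02
>> yearhop(-10)
<< 1754-10-02
>> weekday()
<< Wednesday
>> markday(2039-12-06)
<< 2039-12-06
>> lookup(gro)
<< smapla
>> monthend()
<< 2039-12-31
>> lookup(gro)
<< smapla


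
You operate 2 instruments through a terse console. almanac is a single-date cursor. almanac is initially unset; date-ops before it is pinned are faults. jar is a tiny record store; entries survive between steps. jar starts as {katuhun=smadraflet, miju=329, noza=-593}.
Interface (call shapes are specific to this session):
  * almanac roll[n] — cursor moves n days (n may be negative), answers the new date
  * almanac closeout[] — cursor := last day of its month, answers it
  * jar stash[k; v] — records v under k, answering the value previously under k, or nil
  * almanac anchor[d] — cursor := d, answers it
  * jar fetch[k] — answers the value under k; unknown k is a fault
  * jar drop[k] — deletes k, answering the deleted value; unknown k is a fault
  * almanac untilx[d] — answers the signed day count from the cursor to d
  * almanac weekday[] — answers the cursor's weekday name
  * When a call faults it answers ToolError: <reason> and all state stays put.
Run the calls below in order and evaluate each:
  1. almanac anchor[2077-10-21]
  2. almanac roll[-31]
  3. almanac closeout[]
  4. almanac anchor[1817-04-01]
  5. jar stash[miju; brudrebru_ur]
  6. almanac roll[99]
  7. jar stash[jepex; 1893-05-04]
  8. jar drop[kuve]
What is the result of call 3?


# almanac anchor(d: 2077-10-21) : 2077-10-21
# almanac roll(n: -31) : 2077-09-20
# almanac closeout() : 2077-09-30
# almanac anchor(d: 1817-04-01) : 1817-04-01
# jar stash(k: miju, v: brudrebru_ur) : 329
# almanac roll(n: 99) : 1817-07-09
# jar stash(k: jepex, v: 1893-05-04) : nil
# jar drop(k: kuve) : ToolError: no such key kuve

Answer: 2077-09-30


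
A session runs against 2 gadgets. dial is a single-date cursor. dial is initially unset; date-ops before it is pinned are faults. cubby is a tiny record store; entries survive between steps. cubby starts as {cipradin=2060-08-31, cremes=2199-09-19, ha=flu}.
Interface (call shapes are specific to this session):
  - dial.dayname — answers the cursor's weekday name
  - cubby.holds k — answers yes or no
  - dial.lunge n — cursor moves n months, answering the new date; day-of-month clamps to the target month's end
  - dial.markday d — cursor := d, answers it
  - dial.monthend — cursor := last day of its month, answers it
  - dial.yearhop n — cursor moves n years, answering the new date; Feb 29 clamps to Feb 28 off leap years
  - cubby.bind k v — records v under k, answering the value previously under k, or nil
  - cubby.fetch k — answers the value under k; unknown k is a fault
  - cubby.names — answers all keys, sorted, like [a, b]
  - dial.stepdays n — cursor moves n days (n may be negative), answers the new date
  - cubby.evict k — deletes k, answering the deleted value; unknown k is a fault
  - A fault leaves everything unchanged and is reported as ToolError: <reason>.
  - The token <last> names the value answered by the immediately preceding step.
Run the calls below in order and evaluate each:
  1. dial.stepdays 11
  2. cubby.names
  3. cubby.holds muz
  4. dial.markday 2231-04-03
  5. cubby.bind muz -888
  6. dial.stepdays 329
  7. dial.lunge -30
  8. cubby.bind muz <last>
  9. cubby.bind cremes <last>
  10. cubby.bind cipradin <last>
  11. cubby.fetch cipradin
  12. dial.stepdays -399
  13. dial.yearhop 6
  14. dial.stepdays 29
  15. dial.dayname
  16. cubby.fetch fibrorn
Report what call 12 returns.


Answer: 2228-07-23

Derivation:
==> dial.stepdays(11)
<== ToolError: no date set
==> cubby.names()
<== [cipradin, cremes, ha]
==> cubby.holds(muz)
<== no
==> dial.markday(2231-04-03)
<== 2231-04-03
==> cubby.bind(muz, -888)
<== nil
==> dial.stepdays(329)
<== 2232-02-26
==> dial.lunge(-30)
<== 2229-08-26
==> cubby.bind(muz, <last>)
<== -888
==> cubby.bind(cremes, <last>)
<== 2199-09-19
==> cubby.bind(cipradin, <last>)
<== 2060-08-31
==> cubby.fetch(cipradin)
<== 2199-09-19
==> dial.stepdays(-399)
<== 2228-07-23
==> dial.yearhop(6)
<== 2234-07-23
==> dial.stepdays(29)
<== 2234-08-21
==> dial.dayname()
<== Thursday
==> cubby.fetch(fibrorn)
<== ToolError: no such key fibrorn


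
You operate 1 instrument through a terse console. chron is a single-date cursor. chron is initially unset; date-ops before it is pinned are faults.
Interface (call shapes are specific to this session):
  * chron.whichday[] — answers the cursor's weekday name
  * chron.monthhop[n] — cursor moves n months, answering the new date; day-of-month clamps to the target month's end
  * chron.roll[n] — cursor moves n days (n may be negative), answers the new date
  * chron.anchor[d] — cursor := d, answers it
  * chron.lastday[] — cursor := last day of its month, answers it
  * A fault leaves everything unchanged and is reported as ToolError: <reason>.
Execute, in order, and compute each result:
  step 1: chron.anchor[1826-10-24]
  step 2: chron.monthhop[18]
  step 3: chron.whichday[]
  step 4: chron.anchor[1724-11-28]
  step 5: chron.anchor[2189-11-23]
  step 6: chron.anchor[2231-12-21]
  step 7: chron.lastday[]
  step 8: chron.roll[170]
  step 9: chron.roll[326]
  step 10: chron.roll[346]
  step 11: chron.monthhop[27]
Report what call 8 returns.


% chron.anchor d=1826-10-24
:: 1826-10-24
% chron.monthhop n=18
:: 1828-04-24
% chron.whichday
:: Thursday
% chron.anchor d=1724-11-28
:: 1724-11-28
% chron.anchor d=2189-11-23
:: 2189-11-23
% chron.anchor d=2231-12-21
:: 2231-12-21
% chron.lastday
:: 2231-12-31
% chron.roll n=170
:: 2232-06-18
% chron.roll n=326
:: 2233-05-10
% chron.roll n=346
:: 2234-04-21
% chron.monthhop n=27
:: 2236-07-21

Answer: 2232-06-18


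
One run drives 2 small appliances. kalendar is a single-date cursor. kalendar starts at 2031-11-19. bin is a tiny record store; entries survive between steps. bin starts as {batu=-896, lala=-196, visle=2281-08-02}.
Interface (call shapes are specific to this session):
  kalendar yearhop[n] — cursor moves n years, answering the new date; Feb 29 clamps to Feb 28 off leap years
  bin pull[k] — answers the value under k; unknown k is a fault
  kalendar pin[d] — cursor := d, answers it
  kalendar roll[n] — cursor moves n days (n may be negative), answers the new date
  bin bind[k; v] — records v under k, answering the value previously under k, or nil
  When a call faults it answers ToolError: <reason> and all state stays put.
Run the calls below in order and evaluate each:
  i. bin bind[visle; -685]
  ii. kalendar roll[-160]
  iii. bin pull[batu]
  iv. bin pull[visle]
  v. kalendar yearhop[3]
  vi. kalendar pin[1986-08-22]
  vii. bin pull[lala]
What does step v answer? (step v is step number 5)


Answer: 2034-06-12

Derivation:
CALL bin bind[k='visle'; v='-685']
RET  2281-08-02
CALL kalendar roll[n='-160']
RET  2031-06-12
CALL bin pull[k='batu']
RET  -896
CALL bin pull[k='visle']
RET  -685
CALL kalendar yearhop[n='3']
RET  2034-06-12
CALL kalendar pin[d='1986-08-22']
RET  1986-08-22
CALL bin pull[k='lala']
RET  -196


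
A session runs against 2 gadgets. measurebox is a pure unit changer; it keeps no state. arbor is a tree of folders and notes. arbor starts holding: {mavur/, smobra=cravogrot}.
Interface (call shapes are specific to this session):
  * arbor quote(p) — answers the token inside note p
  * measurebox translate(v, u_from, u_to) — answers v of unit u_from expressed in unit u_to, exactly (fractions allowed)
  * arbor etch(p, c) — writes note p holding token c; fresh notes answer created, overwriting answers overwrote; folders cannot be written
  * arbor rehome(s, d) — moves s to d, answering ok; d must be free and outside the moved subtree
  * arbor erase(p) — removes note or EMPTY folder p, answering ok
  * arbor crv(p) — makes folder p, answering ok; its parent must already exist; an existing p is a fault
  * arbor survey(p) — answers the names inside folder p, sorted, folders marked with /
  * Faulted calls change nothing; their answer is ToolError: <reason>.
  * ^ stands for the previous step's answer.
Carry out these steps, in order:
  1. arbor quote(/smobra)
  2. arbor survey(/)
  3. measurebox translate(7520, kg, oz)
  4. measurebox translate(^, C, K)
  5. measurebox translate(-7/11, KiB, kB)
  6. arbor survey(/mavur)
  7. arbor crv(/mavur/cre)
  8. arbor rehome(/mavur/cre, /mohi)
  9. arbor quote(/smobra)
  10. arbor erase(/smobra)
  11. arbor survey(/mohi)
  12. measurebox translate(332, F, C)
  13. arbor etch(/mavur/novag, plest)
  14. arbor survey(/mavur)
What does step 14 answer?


Answer: [novag]

Derivation:
;; 1. arbor quote(p→/smobra) -> cravogrot
;; 2. arbor survey(p→/) -> [mavur/, smobra]
;; 3. measurebox translate(v→7520, u_from→kg, u_to→oz) -> 12032000000000/45359237
;; 4. measurebox translate(v→^, u_from→C, u_to→K) -> 240887797511731/907184740
;; 5. measurebox translate(v→-7/11, u_from→KiB, u_to→kB) -> -896/1375
;; 6. arbor survey(p→/mavur) -> []
;; 7. arbor crv(p→/mavur/cre) -> ok
;; 8. arbor rehome(s→/mavur/cre, d→/mohi) -> ok
;; 9. arbor quote(p→/smobra) -> cravogrot
;; 10. arbor erase(p→/smobra) -> ok
;; 11. arbor survey(p→/mohi) -> []
;; 12. measurebox translate(v→332, u_from→F, u_to→C) -> 500/3
;; 13. arbor etch(p→/mavur/novag, c→plest) -> created
;; 14. arbor survey(p→/mavur) -> [novag]


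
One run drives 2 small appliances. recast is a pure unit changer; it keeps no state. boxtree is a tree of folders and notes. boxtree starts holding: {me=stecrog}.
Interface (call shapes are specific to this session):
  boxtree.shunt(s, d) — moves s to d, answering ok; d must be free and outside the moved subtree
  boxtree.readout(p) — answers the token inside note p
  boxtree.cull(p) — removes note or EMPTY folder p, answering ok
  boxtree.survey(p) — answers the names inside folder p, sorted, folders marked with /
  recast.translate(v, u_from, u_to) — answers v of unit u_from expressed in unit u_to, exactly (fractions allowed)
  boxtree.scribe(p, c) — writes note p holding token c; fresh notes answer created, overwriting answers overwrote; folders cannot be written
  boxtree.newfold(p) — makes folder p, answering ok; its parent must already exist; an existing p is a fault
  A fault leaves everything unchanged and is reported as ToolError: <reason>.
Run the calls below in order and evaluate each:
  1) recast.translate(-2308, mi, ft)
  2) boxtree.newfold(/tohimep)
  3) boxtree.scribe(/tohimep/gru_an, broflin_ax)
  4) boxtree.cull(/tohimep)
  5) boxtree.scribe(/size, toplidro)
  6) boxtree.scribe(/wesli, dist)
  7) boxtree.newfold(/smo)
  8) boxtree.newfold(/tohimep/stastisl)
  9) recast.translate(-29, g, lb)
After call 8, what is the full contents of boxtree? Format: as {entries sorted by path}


Answer: {me=stecrog, size=toplidro, smo/, tohimep/, tohimep/gru_an=broflin_ax, tohimep/stastisl/, wesli=dist}

Derivation:
% 1. recast.translate(v: -2308, u_from: mi, u_to: ft) ~> -12186240
% 2. boxtree.newfold(p: /tohimep) ~> ok
% 3. boxtree.scribe(p: /tohimep/gru_an, c: broflin_ax) ~> created
% 4. boxtree.cull(p: /tohimep) ~> ToolError: not empty
% 5. boxtree.scribe(p: /size, c: toplidro) ~> created
% 6. boxtree.scribe(p: /wesli, c: dist) ~> created
% 7. boxtree.newfold(p: /smo) ~> ok
% 8. boxtree.newfold(p: /tohimep/stastisl) ~> ok
% 9. recast.translate(v: -29, u_from: g, u_to: lb) ~> -2900000/45359237


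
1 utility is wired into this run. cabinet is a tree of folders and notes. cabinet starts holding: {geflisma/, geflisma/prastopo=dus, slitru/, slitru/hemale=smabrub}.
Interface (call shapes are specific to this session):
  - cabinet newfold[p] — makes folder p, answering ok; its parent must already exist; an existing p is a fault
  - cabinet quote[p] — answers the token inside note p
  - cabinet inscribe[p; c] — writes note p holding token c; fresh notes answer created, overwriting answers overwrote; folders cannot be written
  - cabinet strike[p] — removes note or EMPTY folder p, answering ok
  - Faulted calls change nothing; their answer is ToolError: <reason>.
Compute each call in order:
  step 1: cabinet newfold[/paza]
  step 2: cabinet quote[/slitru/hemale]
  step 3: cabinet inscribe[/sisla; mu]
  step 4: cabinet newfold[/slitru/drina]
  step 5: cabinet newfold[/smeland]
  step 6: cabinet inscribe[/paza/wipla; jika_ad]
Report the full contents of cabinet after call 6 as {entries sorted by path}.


Answer: {geflisma/, geflisma/prastopo=dus, paza/, paza/wipla=jika_ad, sisla=mu, slitru/, slitru/drina/, slitru/hemale=smabrub, smeland/}

Derivation:
>> cabinet newfold(p: /paza)
<< ok
>> cabinet quote(p: /slitru/hemale)
<< smabrub
>> cabinet inscribe(p: /sisla, c: mu)
<< created
>> cabinet newfold(p: /slitru/drina)
<< ok
>> cabinet newfold(p: /smeland)
<< ok
>> cabinet inscribe(p: /paza/wipla, c: jika_ad)
<< created


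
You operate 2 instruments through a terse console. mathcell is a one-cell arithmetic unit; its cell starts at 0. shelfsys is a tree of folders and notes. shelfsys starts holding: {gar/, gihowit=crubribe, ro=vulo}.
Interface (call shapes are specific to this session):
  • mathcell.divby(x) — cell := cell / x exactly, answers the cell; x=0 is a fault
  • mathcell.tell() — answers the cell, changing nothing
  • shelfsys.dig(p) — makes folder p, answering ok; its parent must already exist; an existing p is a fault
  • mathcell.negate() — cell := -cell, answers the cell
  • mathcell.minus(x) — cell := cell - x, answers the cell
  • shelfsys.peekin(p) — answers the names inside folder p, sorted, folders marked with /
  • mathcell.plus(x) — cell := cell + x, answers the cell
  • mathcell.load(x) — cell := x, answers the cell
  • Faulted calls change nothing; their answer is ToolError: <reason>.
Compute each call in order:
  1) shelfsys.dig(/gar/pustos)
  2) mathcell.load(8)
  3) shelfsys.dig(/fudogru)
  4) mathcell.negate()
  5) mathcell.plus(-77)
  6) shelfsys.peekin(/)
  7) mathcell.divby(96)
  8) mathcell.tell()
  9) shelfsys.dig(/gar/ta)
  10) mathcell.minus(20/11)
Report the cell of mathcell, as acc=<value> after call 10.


! shelfsys.dig(p→/gar/pustos) -> ok
! mathcell.load(x→8) -> 8
! shelfsys.dig(p→/fudogru) -> ok
! mathcell.negate() -> -8
! mathcell.plus(x→-77) -> -85
! shelfsys.peekin(p→/) -> [fudogru/, gar/, gihowit, ro]
! mathcell.divby(x→96) -> -85/96
! mathcell.tell() -> -85/96
! shelfsys.dig(p→/gar/ta) -> ok
! mathcell.minus(x→20/11) -> -2855/1056

Answer: acc=-2855/1056


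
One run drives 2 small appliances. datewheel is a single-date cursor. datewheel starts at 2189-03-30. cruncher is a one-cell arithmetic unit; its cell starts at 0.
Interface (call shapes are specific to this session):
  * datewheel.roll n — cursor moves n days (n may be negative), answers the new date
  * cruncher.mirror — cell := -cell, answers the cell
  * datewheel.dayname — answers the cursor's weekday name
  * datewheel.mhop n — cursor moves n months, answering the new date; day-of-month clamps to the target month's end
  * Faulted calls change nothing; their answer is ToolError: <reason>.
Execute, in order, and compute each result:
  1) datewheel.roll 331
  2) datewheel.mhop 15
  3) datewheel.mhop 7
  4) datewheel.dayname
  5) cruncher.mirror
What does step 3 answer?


% 1. datewheel.roll(331) : 2190-02-24
% 2. datewheel.mhop(15) : 2191-05-24
% 3. datewheel.mhop(7) : 2191-12-24
% 4. datewheel.dayname() : Saturday
% 5. cruncher.mirror() : 0

Answer: 2191-12-24


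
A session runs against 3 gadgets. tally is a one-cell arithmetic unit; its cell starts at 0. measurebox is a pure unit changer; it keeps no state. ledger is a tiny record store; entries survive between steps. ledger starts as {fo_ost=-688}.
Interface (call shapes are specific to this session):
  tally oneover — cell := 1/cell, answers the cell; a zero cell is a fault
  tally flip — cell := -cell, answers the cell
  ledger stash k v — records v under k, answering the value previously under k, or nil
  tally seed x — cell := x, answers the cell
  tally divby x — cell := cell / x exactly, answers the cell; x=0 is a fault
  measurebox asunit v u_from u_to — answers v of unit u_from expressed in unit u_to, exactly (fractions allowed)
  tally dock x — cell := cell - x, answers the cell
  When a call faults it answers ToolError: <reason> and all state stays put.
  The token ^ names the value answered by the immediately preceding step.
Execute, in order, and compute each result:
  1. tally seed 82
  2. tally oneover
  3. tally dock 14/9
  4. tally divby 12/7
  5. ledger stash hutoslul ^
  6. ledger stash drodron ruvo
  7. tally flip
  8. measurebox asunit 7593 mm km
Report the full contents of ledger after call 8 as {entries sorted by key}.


// tally seed(x: 82) => 82
// tally oneover() => 1/82
// tally dock(x: 14/9) => -1139/738
// tally divby(x: 12/7) => -7973/8856
// ledger stash(k: hutoslul, v: ^) => nil
// ledger stash(k: drodron, v: ruvo) => nil
// tally flip() => 7973/8856
// measurebox asunit(v: 7593, u_from: mm, u_to: km) => 7593/1000000

Answer: {drodron=ruvo, fo_ost=-688, hutoslul=-7973/8856}


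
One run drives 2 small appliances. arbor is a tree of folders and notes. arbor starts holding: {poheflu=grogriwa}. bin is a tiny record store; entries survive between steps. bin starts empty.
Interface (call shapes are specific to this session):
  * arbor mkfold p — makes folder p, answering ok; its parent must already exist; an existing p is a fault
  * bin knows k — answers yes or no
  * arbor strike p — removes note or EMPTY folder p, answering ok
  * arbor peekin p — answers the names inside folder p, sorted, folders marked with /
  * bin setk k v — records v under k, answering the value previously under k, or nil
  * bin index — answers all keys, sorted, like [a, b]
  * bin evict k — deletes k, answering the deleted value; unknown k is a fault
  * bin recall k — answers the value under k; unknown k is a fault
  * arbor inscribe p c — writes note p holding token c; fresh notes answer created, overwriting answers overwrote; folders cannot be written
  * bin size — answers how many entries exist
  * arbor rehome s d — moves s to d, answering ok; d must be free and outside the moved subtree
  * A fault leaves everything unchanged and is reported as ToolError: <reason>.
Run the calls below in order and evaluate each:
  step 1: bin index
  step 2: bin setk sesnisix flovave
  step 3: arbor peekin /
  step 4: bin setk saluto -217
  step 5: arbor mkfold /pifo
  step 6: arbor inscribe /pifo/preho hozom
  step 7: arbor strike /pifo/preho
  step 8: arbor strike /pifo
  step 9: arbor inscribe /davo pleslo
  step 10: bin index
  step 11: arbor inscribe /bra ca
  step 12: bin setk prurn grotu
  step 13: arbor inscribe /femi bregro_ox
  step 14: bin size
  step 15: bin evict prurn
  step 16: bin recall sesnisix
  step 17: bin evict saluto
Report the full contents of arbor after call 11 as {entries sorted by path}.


Answer: {bra=ca, davo=pleslo, poheflu=grogriwa}

Derivation:
;; bin index() -> []
;; bin setk(k='sesnisix', v='flovave') -> nil
;; arbor peekin(p='/') -> [poheflu]
;; bin setk(k='saluto', v='-217') -> nil
;; arbor mkfold(p='/pifo') -> ok
;; arbor inscribe(p='/pifo/preho', c='hozom') -> created
;; arbor strike(p='/pifo/preho') -> ok
;; arbor strike(p='/pifo') -> ok
;; arbor inscribe(p='/davo', c='pleslo') -> created
;; bin index() -> [saluto, sesnisix]
;; arbor inscribe(p='/bra', c='ca') -> created
;; bin setk(k='prurn', v='grotu') -> nil
;; arbor inscribe(p='/femi', c='bregro_ox') -> created
;; bin size() -> 3
;; bin evict(k='prurn') -> grotu
;; bin recall(k='sesnisix') -> flovave
;; bin evict(k='saluto') -> -217


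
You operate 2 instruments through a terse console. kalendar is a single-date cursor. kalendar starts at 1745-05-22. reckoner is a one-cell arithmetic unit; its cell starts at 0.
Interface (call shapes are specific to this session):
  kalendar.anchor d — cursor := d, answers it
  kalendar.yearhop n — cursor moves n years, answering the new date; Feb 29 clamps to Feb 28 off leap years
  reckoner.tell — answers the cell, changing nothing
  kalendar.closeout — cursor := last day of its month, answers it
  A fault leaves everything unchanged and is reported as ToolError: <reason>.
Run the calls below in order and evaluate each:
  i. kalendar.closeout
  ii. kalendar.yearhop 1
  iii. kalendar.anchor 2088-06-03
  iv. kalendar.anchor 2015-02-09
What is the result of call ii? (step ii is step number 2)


Answer: 1746-05-31

Derivation:
→ kalendar.closeout()
← 1745-05-31
→ kalendar.yearhop(n: 1)
← 1746-05-31
→ kalendar.anchor(d: 2088-06-03)
← 2088-06-03
→ kalendar.anchor(d: 2015-02-09)
← 2015-02-09


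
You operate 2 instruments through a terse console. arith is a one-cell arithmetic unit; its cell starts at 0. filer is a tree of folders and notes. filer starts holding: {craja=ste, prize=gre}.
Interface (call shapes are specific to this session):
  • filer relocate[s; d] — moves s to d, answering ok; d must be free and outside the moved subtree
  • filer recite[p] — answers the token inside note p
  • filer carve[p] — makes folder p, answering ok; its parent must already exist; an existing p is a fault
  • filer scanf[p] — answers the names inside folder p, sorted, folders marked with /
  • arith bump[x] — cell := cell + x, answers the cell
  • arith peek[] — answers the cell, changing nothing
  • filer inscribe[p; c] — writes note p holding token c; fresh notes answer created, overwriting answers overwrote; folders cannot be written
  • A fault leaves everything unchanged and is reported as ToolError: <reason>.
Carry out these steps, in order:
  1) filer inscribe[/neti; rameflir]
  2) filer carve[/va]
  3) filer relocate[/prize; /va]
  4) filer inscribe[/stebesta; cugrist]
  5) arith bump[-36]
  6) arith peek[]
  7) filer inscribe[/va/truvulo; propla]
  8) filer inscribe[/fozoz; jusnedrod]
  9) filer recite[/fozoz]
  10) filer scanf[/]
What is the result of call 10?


Answer: [craja, fozoz, neti, prize, stebesta, va/]

Derivation:
! 1. filer inscribe(p='/neti', c='rameflir') == created
! 2. filer carve(p='/va') == ok
! 3. filer relocate(s='/prize', d='/va') == ToolError: exists
! 4. filer inscribe(p='/stebesta', c='cugrist') == created
! 5. arith bump(x='-36') == -36
! 6. arith peek() == -36
! 7. filer inscribe(p='/va/truvulo', c='propla') == created
! 8. filer inscribe(p='/fozoz', c='jusnedrod') == created
! 9. filer recite(p='/fozoz') == jusnedrod
! 10. filer scanf(p='/') == [craja, fozoz, neti, prize, stebesta, va/]


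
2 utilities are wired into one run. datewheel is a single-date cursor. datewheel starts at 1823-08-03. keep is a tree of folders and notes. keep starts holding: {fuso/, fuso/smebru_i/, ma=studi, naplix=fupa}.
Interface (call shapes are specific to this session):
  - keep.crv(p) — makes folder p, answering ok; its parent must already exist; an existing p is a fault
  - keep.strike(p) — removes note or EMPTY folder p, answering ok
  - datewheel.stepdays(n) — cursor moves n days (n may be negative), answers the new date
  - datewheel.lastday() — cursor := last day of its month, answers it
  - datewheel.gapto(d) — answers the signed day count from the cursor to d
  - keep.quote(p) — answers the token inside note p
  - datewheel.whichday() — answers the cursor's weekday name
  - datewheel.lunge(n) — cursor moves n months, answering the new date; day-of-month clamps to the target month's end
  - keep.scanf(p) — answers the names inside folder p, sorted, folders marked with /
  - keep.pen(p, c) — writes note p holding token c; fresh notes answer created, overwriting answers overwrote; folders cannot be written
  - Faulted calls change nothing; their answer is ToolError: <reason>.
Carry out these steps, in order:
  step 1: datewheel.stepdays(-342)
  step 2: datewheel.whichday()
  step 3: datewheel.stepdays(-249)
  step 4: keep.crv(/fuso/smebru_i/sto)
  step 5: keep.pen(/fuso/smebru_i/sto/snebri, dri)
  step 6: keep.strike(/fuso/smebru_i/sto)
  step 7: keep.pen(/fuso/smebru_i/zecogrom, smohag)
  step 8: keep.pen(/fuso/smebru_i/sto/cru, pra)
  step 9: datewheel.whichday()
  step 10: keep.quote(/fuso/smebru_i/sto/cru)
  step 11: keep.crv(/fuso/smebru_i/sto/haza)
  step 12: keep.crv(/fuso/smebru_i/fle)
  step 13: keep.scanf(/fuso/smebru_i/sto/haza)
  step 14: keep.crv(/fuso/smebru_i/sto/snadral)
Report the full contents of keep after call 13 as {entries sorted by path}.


Answer: {fuso/, fuso/smebru_i/, fuso/smebru_i/fle/, fuso/smebru_i/sto/, fuso/smebru_i/sto/cru=pra, fuso/smebru_i/sto/haza/, fuso/smebru_i/sto/snebri=dri, fuso/smebru_i/zecogrom=smohag, ma=studi, naplix=fupa}

Derivation:
% 1. datewheel.stepdays(n=-342) -> 1822-08-26
% 2. datewheel.whichday() -> Monday
% 3. datewheel.stepdays(n=-249) -> 1821-12-20
% 4. keep.crv(p=/fuso/smebru_i/sto) -> ok
% 5. keep.pen(p=/fuso/smebru_i/sto/snebri, c=dri) -> created
% 6. keep.strike(p=/fuso/smebru_i/sto) -> ToolError: not empty
% 7. keep.pen(p=/fuso/smebru_i/zecogrom, c=smohag) -> created
% 8. keep.pen(p=/fuso/smebru_i/sto/cru, c=pra) -> created
% 9. datewheel.whichday() -> Thursday
% 10. keep.quote(p=/fuso/smebru_i/sto/cru) -> pra
% 11. keep.crv(p=/fuso/smebru_i/sto/haza) -> ok
% 12. keep.crv(p=/fuso/smebru_i/fle) -> ok
% 13. keep.scanf(p=/fuso/smebru_i/sto/haza) -> []
% 14. keep.crv(p=/fuso/smebru_i/sto/snadral) -> ok


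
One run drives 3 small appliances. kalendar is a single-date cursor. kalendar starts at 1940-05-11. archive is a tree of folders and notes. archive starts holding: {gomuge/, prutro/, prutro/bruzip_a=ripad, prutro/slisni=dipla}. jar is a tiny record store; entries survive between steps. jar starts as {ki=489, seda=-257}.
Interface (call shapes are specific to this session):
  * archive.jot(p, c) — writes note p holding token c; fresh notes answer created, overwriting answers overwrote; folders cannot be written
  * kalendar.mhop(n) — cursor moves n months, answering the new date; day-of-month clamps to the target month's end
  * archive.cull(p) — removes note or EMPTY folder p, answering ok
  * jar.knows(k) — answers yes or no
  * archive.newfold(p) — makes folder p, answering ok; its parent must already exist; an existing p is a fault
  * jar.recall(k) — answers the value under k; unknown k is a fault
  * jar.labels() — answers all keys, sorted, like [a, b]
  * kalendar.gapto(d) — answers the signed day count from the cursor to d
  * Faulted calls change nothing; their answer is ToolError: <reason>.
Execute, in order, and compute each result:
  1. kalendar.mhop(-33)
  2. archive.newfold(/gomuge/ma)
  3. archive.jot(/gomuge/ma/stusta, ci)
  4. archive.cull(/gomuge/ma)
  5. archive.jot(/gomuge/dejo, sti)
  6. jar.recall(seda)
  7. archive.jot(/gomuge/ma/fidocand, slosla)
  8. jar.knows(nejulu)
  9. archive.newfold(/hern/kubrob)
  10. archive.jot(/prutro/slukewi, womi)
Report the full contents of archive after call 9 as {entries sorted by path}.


Answer: {gomuge/, gomuge/dejo=sti, gomuge/ma/, gomuge/ma/fidocand=slosla, gomuge/ma/stusta=ci, prutro/, prutro/bruzip_a=ripad, prutro/slisni=dipla}

Derivation:
I use kalendar.mhop using n=-33, and get 1937-08-11.
Next I call archive.newfold using p=/gomuge/ma, and observe ok.
Using archive.jot using p=/gomuge/ma/stusta, c=ci, giving created.
I call archive.cull using p=/gomuge/ma, yielding ToolError: not empty.
Using archive.jot using p=/gomuge/dejo, c=sti, yielding created.
I run jar.recall using k=seda, — result: -257.
I invoke archive.jot using p=/gomuge/ma/fidocand, c=slosla, and get created.
Calling jar.knows using k=nejulu, yielding no.
Then archive.newfold using p=/hern/kubrob, which returns ToolError: no parent.
Then archive.jot using p=/prutro/slukewi, c=womi, — result: created.


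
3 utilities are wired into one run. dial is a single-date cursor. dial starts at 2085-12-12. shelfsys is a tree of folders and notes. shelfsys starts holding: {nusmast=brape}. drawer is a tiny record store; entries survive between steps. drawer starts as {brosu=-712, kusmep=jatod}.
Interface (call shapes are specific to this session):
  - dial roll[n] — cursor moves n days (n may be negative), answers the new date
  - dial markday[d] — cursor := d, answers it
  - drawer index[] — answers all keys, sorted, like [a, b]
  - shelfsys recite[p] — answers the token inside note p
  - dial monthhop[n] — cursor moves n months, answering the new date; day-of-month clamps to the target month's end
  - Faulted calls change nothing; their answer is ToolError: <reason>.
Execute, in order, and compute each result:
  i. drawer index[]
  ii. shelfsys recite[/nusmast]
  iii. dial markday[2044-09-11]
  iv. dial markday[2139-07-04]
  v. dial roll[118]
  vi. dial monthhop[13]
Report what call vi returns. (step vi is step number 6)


% drawer index
[out] [brosu, kusmep]
% shelfsys recite p='/nusmast'
[out] brape
% dial markday d='2044-09-11'
[out] 2044-09-11
% dial markday d='2139-07-04'
[out] 2139-07-04
% dial roll n='118'
[out] 2139-10-30
% dial monthhop n='13'
[out] 2140-11-30

Answer: 2140-11-30


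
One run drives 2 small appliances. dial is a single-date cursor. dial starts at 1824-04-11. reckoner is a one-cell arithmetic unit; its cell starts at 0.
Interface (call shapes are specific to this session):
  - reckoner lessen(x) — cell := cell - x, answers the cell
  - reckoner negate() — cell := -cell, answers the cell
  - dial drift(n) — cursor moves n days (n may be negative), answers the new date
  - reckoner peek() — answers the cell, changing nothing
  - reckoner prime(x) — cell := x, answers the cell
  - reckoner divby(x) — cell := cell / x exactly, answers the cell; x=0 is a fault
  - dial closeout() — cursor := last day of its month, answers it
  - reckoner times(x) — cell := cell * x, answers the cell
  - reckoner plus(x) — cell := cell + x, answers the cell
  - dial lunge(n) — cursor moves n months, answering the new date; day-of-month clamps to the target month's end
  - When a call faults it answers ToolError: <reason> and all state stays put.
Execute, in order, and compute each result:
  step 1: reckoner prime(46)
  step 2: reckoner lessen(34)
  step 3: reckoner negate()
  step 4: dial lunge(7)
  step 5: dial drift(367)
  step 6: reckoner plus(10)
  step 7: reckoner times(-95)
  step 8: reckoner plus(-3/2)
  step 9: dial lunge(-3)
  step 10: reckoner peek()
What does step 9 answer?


-> reckoner prime(46)
<- 46
-> reckoner lessen(34)
<- 12
-> reckoner negate()
<- -12
-> dial lunge(7)
<- 1824-11-11
-> dial drift(367)
<- 1825-11-13
-> reckoner plus(10)
<- -2
-> reckoner times(-95)
<- 190
-> reckoner plus(-3/2)
<- 377/2
-> dial lunge(-3)
<- 1825-08-13
-> reckoner peek()
<- 377/2

Answer: 1825-08-13


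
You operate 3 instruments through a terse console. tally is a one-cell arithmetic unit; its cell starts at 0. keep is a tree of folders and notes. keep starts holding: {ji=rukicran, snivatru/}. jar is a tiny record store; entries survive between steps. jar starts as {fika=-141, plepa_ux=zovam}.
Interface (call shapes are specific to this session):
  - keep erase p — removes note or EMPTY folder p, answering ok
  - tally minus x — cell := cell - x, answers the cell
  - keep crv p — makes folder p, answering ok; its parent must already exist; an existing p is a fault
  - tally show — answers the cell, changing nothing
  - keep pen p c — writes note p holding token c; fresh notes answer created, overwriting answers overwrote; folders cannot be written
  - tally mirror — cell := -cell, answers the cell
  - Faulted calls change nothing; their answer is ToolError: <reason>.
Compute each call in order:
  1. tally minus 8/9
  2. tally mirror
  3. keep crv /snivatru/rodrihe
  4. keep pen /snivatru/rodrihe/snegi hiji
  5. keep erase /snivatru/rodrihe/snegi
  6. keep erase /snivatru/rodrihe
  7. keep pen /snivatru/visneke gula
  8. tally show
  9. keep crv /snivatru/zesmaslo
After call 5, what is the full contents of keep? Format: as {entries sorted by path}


Step: tally minus[x=8/9]
Result: -8/9
Step: tally mirror[]
Result: 8/9
Step: keep crv[p=/snivatru/rodrihe]
Result: ok
Step: keep pen[p=/snivatru/rodrihe/snegi; c=hiji]
Result: created
Step: keep erase[p=/snivatru/rodrihe/snegi]
Result: ok
Step: keep erase[p=/snivatru/rodrihe]
Result: ok
Step: keep pen[p=/snivatru/visneke; c=gula]
Result: created
Step: tally show[]
Result: 8/9
Step: keep crv[p=/snivatru/zesmaslo]
Result: ok

Answer: {ji=rukicran, snivatru/, snivatru/rodrihe/}


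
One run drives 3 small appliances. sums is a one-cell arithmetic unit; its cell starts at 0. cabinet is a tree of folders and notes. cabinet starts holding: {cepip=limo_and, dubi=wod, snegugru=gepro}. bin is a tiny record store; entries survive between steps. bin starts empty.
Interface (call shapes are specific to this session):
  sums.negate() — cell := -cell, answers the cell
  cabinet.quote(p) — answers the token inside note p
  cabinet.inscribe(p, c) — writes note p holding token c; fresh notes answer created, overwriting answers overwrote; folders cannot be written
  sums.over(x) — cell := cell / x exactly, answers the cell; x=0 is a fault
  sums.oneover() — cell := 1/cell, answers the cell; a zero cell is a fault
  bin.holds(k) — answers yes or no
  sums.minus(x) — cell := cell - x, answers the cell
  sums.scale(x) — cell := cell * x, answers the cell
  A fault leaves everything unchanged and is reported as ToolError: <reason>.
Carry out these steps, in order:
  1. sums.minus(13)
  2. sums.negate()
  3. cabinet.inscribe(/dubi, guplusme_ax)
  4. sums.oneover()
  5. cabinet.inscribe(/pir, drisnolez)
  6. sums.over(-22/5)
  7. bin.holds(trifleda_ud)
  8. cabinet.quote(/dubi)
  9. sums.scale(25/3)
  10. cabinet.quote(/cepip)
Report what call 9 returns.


Answer: -125/858

Derivation:
>> sums.minus(x='13')
<< -13
>> sums.negate()
<< 13
>> cabinet.inscribe(p='/dubi', c='guplusme_ax')
<< overwrote
>> sums.oneover()
<< 1/13
>> cabinet.inscribe(p='/pir', c='drisnolez')
<< created
>> sums.over(x='-22/5')
<< -5/286
>> bin.holds(k='trifleda_ud')
<< no
>> cabinet.quote(p='/dubi')
<< guplusme_ax
>> sums.scale(x='25/3')
<< -125/858
>> cabinet.quote(p='/cepip')
<< limo_and


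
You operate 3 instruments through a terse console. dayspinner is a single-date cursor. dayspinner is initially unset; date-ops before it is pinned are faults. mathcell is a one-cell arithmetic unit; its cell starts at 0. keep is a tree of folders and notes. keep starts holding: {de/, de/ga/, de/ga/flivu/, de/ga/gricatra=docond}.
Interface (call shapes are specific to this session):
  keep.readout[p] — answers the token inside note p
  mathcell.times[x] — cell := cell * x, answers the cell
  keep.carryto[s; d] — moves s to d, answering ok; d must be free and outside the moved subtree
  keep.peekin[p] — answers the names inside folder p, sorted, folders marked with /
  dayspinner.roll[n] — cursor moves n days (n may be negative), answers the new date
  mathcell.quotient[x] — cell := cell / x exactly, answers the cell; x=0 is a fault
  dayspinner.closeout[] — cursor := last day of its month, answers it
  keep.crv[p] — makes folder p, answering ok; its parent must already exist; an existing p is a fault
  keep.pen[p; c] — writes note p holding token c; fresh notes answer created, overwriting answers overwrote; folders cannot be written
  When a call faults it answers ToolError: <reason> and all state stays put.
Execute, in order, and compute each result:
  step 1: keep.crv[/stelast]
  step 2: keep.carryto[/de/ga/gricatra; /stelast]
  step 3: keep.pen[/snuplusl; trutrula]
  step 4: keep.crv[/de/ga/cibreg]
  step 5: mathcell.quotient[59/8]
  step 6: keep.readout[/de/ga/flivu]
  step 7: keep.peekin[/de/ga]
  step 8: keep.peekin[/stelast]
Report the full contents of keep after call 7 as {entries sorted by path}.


Answer: {de/, de/ga/, de/ga/cibreg/, de/ga/flivu/, de/ga/gricatra=docond, snuplusl=trutrula, stelast/}

Derivation:
[in] keep.crv /stelast
  ok
[in] keep.carryto /de/ga/gricatra /stelast
  ToolError: exists
[in] keep.pen /snuplusl trutrula
  created
[in] keep.crv /de/ga/cibreg
  ok
[in] mathcell.quotient 59/8
  0
[in] keep.readout /de/ga/flivu
  ToolError: is a directory
[in] keep.peekin /de/ga
  [cibreg/, flivu/, gricatra]
[in] keep.peekin /stelast
  []
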